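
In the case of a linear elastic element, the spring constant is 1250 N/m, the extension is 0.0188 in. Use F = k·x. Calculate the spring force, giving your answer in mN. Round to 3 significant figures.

From Hooke's law: F = kx.
k = 1250 N/m; x = 0.0188 in = 4.775×10^-4 m.
F = 0.5969 N
0.5969 N × (1 mN / 0.001000 N) = 596.9 mN

597 mN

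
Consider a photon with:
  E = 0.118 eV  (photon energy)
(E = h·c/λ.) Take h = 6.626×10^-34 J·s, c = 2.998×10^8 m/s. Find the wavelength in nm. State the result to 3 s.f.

10500 nm

Solving E = h·c/λ for λ: λ = hc/E.
E = 0.118 eV = 1.891×10^-20 J; h = 6.626×10^-34 J·s; c = 2.998×10^8 m/s.
λ = 1.051×10^-5 m
1.051×10^-5 m × (1 nm / 1.000×10^-9 m) = 10507 nm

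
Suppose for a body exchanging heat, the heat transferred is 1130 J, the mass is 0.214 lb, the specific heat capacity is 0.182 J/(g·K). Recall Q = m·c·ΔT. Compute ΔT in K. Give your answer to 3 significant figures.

Solving Q = m·c·ΔT for ΔT: ΔT = Q/(m·c).
Q = 1130 J; m = 0.214 lb = 0.09707 kg; c = 0.182 J/(g·K) = 182.0 J/(kg·K).
ΔT = 63.96 K

64.0 K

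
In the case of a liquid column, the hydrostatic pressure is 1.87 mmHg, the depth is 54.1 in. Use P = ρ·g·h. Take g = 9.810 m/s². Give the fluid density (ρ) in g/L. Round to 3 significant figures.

18.5 g/L

Solving P = ρ·g·h for ρ: ρ = P/(g·h).
P = 1.87 mmHg = 249.3 Pa; h = 54.1 in = 1.374 m; g = 9.810 m/s².
ρ = 18.49 kg/m³
Since 1 g/L = 1 kg/m³, 18.49 g/L.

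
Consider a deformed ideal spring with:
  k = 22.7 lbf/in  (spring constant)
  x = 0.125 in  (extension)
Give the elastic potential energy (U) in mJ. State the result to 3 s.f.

20.0 mJ

U is given directly by: U = ½kx².
k = 22.7 lbf/in = 3975 N/m; x = 0.125 in = 0.003175 m.
U = 0.02004 J  (the unit combination reduces to kg·m²/s² = J)
0.02004 J × (1 mJ / 0.001000 J) = 20.04 mJ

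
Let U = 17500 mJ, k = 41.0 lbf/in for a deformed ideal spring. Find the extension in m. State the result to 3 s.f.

Rearranging: x = √(2U/k).
U = 17500 mJ = 17.50 J; k = 41.0 lbf/in = 7180 N/m.
x = 0.06982 m

0.0698 m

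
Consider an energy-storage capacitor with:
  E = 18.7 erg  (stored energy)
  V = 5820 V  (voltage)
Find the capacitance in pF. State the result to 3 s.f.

Rearranging E = ½C·V² for C: C = 2E/V².
E = 18.7 erg = 1.870×10^-6 J; V = 5820 V.
C = 1.104×10^-13 F
1.104×10^-13 F × (1 pF / 1.000×10^-12 F) = 0.1104 pF

0.110 pF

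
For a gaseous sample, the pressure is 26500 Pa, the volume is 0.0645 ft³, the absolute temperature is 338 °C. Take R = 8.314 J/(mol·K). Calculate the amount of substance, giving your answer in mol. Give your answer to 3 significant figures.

Rearranging PV = nRT for n: n = PV/(RT).
P = 26500 Pa; V = 0.0645 ft³ = 0.001826 m³; T = 338 °C = 611.1 K; R = 8.314 J/(mol·K).
n = 0.009526 mol

0.00953 mol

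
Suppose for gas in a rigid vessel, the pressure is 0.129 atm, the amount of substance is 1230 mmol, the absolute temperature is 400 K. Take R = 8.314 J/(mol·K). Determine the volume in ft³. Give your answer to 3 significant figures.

11.1 ft³

Rearranging: V = nRT/P.
P = 0.129 atm = 13071 Pa; n = 1230 mmol = 1.230 mol; T = 400 K; R = 8.314 J/(mol·K).
V = 0.3129 m³
0.3129 m³ × (1 ft³ / 0.02832 m³) = 11.05 ft³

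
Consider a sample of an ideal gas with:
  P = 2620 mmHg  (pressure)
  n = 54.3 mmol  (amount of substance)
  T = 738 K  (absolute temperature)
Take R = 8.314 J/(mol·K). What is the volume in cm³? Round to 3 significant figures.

954 cm³

From the ideal-gas law: V = nRT/P.
P = 2620 mmHg = 3.493×10^5 Pa; n = 54.3 mmol = 0.05430 mol; T = 738 K; R = 8.314 J/(mol·K).
V = 9.538×10^-4 m³
9.538×10^-4 m³ × (1 cm³ / 1.000×10^-6 m³) = 953.8 cm³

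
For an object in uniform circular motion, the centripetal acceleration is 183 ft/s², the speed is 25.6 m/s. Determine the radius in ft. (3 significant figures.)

Rearranging a = v²/r for r: r = v²/a.
a = 183 ft/s² = 55.78 m/s²; v = 25.6 m/s.
r = 11.75 m
11.75 m × (1 ft / 0.3048 m) = 38.55 ft

38.5 ft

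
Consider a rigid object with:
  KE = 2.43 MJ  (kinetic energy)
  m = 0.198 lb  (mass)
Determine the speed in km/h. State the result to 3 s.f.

26500 km/h

Rearranging: v = √(2·KE/m).
KE = 2.43 MJ = 2.430×10^6 J; m = 0.198 lb = 0.08981 kg.
v = 7356 m/s
7356 m/s × (1 km/h / 0.2778 m/s) = 26482 km/h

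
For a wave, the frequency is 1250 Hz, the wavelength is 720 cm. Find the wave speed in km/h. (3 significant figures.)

32400 km/h

v is given directly by: v = fλ.
f = 1250 Hz; λ = 720 cm = 7.200 m.
v = 9000 m/s
9000 m/s × (1 km/h / 0.2778 m/s) = 32400 km/h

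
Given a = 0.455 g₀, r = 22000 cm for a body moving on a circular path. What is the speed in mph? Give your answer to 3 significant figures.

70.1 mph

Rearranging a = v²/r for v: v = √(a·r).
a = 0.455 g₀ = 4.462 m/s²; r = 22000 cm = 220.0 m.
v = 31.33 m/s
31.33 m/s × (1 mph / 0.4470 m/s) = 70.09 mph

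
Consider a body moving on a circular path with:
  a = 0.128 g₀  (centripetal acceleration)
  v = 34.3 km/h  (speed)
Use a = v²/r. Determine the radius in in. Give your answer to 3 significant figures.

Rearranging: r = v²/a.
a = 0.128 g₀ = 1.255 m/s²; v = 34.3 km/h = 9.528 m/s.
r = 72.32 m
72.32 m × (1 in / 0.02540 m) = 2847 in

2850 in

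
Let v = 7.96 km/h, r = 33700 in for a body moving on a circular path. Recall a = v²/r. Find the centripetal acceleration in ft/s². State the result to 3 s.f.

0.0187 ft/s²

Directly: a = v²/r.
v = 7.96 km/h = 2.211 m/s; r = 33700 in = 856.0 m.
a = 0.005712 m/s²
0.005712 m/s² × (1 ft/s² / 0.3048 m/s²) = 0.01874 ft/s²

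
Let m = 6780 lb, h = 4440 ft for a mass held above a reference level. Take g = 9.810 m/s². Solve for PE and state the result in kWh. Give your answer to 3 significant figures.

11.3 kWh

PE is given directly by: PE = mgh.
m = 6780 lb = 3075 kg; h = 4440 ft = 1353 m; g = 9.810 m/s².
PE = 4.083×10^7 J
4.083×10^7 J × (1 kWh / 3.600×10^6 J) = 11.34 kWh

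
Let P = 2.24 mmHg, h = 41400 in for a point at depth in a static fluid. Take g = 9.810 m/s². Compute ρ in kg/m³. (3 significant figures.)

Rearranging: ρ = P/(g·h).
P = 2.24 mmHg = 298.6 Pa; h = 41400 in = 1052 m; g = 9.810 m/s².
ρ = 0.02895 kg/m³

0.0289 kg/m³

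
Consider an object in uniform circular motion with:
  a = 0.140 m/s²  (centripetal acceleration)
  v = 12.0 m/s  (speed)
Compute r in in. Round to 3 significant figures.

40500 in

Solving a = v²/r for r: r = v²/a.
a = 0.140 m/s²; v = 12.0 m/s.
r = 1029 m
1029 m × (1 in / 0.02540 m) = 40495 in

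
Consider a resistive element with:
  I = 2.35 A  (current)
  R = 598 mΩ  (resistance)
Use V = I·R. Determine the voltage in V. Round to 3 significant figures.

From Ohm's law: V = IR.
I = 2.35 A; R = 598 mΩ = 0.5980 Ω.
V = 1.405 V  (the unit combination reduces to kg·m²/(A·s³) = V)

1.41 V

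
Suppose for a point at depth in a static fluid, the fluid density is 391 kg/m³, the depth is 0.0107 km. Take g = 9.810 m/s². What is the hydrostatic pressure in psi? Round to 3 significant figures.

Directly: P = ρgh.
ρ = 391 kg/m³; h = 0.0107 km = 10.70 m; g = 9.810 m/s².
P = 41042 Pa
41042 Pa × (1 psi / 6895 Pa) = 5.953 psi

5.95 psi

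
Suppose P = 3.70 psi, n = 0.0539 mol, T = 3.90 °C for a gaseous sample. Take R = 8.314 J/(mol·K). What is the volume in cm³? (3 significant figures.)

Rearranging: V = nRT/P.
P = 3.70 psi = 25511 Pa; n = 0.0539 mol; T = 3.90 °C = 277.0 K; R = 8.314 J/(mol·K).
V = 0.004867 m³
0.004867 m³ × (1 cm³ / 1.000×10^-6 m³) = 4867 cm³

4870 cm³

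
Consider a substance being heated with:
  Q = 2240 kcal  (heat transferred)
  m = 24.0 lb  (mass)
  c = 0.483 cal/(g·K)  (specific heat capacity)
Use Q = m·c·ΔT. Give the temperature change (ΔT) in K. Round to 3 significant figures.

Solving Q = m·c·ΔT for ΔT: ΔT = Q/(m·c).
Q = 2240 kcal = 9.372×10^6 J; m = 24.0 lb = 10.89 kg; c = 0.483 cal/(g·K) = 2021 J/(kg·K).
ΔT = 426.0 K

426 K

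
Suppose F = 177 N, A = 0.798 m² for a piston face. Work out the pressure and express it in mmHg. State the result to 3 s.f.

1.66 mmHg

Directly: P = F/A.
F = 177 N; A = 0.798 m².
P = 221.8 Pa
221.8 Pa × (1 mmHg / 133.3 Pa) = 1.664 mmHg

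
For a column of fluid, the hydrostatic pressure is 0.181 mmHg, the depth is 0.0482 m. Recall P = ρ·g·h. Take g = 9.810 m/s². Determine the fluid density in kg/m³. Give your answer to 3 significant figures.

51.0 kg/m³

Solving P = ρ·g·h for ρ: ρ = P/(g·h).
P = 0.181 mmHg = 24.13 Pa; h = 0.0482 m; g = 9.810 m/s².
ρ = 51.03 kg/m³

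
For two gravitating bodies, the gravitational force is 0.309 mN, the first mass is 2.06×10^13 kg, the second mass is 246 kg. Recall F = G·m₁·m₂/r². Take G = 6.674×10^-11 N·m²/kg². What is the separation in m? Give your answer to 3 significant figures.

From Newton's law of gravitation: r = √(G·m₁m₂/F).
F = 0.309 mN = 3.090×10^-4 N; m₁ = 2.06×10^13 kg; m₂ = 246 kg; G = 6.674×10^-11 N·m²/kg².
r = 33084 m

33100 m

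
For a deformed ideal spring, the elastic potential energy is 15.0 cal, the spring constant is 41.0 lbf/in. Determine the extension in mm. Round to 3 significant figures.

132 mm

Rearranging: x = √(2U/k).
U = 15.0 cal = 62.76 J; k = 41.0 lbf/in = 7180 N/m.
x = 0.1322 m
0.1322 m × (1 mm / 0.001000 m) = 132.2 mm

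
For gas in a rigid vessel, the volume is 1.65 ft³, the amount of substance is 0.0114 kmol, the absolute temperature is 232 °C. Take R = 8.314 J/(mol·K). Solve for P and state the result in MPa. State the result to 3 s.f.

Directly: P = nRT/V.
V = 1.65 ft³ = 0.04672 m³; n = 0.0114 kmol = 11.40 mol; T = 232 °C = 505.1 K; R = 8.314 J/(mol·K).
P = 1.025×10^6 Pa  (the unit combination reduces to kg/(m·s²) = Pa)
1.025×10^6 Pa × (1 MPa / 1.000×10^6 Pa) = 1.025 MPa

1.02 MPa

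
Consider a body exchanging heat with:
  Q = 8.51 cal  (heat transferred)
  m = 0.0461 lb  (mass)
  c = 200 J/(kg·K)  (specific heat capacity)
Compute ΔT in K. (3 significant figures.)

Rearranging Q = m·c·ΔT for ΔT: ΔT = Q/(m·c).
Q = 8.51 cal = 35.61 J; m = 0.0461 lb = 0.02091 kg; c = 200 J/(kg·K).
ΔT = 8.514 K

8.51 K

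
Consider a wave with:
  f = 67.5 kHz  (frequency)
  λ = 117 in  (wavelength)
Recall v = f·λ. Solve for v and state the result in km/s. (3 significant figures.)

201 km/s

Directly: v = fλ.
f = 67.5 kHz = 67500 Hz; λ = 117 in = 2.972 m.
v = 2.006×10^5 m/s
2.006×10^5 m/s × (1 km/s / 1000 m/s) = 200.6 km/s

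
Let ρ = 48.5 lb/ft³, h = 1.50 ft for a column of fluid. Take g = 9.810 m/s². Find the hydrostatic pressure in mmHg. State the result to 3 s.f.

26.1 mmHg

Directly: P = ρgh.
ρ = 48.5 lb/ft³ = 776.9 kg/m³; h = 1.50 ft = 0.4572 m; g = 9.810 m/s².
P = 3484 Pa
3484 Pa × (1 mmHg / 133.3 Pa) = 26.14 mmHg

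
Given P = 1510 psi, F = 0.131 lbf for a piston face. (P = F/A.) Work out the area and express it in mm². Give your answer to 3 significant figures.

0.0560 mm²

Rearranging P = F/A for A: A = F/P.
P = 1510 psi = 1.041×10^7 Pa; F = 0.131 lbf = 0.5827 N.
A = 5.597×10^-8 m²
5.597×10^-8 m² × (1 mm² / 1.000×10^-6 m²) = 0.05597 mm²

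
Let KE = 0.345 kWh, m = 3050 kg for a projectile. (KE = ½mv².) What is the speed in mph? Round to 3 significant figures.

63.8 mph

Solving KE = ½mv² for v: v = √(2·KE/m).
KE = 0.345 kWh = 1.242×10^6 J; m = 3050 kg.
v = 28.54 m/s
28.54 m/s × (1 mph / 0.4470 m/s) = 63.84 mph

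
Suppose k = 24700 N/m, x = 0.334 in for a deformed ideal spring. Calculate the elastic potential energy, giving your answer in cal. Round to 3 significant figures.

0.212 cal

U is given directly by: U = ½kx².
k = 24700 N/m; x = 0.334 in = 0.008484 m.
U = 0.8888 J
0.8888 J × (1 cal / 4.184 J) = 0.2124 cal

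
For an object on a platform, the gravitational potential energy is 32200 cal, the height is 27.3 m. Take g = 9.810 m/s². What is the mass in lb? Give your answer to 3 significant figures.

1110 lb

Rearranging: m = PE/(g·h).
PE = 32200 cal = 1.347×10^5 J; h = 27.3 m; g = 9.810 m/s².
m = 503.1 kg
503.1 kg × (1 lb / 0.4536 kg) = 1109 lb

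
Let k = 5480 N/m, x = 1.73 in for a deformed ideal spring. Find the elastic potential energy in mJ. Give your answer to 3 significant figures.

5290 mJ

U is given directly by: U = ½kx².
k = 5480 N/m; x = 1.73 in = 0.04394 m.
U = 5.291 J  (the unit combination reduces to kg·m²/s² = J)
5.291 J × (1 mJ / 0.001000 J) = 5291 mJ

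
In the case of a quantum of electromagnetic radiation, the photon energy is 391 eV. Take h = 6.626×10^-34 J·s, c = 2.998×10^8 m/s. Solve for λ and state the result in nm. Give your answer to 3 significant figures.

3.17 nm

Rearranging: λ = hc/E.
E = 391 eV = 6.265×10^-17 J; h = 6.626×10^-34 J·s; c = 2.998×10^8 m/s.
λ = 3.171×10^-9 m
3.171×10^-9 m × (1 nm / 1.000×10^-9 m) = 3.171 nm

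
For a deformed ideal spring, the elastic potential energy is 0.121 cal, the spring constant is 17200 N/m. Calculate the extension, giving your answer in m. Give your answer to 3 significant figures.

Solving U = ½k·x² for x: x = √(2U/k).
U = 0.121 cal = 0.5063 J; k = 17200 N/m.
x = 0.007673 m

0.00767 m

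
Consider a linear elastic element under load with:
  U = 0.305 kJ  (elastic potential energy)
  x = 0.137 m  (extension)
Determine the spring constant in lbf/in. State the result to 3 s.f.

Rearranging: k = 2U/x².
U = 0.305 kJ = 305.0 J; x = 0.137 m.
k = 32500 N/m
32500 N/m × (1 lbf/in / 175.1 N/m) = 185.6 lbf/in

186 lbf/in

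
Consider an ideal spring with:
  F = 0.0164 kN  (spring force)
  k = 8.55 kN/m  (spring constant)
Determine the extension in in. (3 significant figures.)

From Hooke's law: x = F/k.
F = 0.0164 kN = 16.40 N; k = 8.55 kN/m = 8550 N/m.
x = 0.001918 m
0.001918 m × (1 in / 0.02540 m) = 0.07552 in

0.0755 in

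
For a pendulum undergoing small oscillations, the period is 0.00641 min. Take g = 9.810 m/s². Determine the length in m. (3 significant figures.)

Rearranging T = 2π√(L/g) for L: L = g·(T/2π)².
T = 0.00641 min = 0.3846 s; g = 9.810 m/s².
L = 0.03676 m

0.0368 m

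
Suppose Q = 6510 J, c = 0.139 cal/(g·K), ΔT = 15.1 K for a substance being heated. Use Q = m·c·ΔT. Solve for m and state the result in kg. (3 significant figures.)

0.741 kg

Rearranging Q = m·c·ΔT for m: m = Q/(c·ΔT).
Q = 6510 J; c = 0.139 cal/(g·K) = 581.6 J/(kg·K); ΔT = 15.1 K.
m = 0.7413 kg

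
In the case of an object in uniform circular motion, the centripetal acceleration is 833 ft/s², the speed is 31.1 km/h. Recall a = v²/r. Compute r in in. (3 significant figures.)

Rearranging a = v²/r for r: r = v²/a.
a = 833 ft/s² = 253.9 m/s²; v = 31.1 km/h = 8.639 m/s.
r = 0.2939 m
0.2939 m × (1 in / 0.02540 m) = 11.57 in

11.6 in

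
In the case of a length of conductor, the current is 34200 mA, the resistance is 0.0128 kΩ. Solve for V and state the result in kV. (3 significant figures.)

From Ohm's law: V = IR.
I = 34200 mA = 34.20 A; R = 0.0128 kΩ = 12.80 Ω.
V = 437.8 V  (the unit combination reduces to kg·m²/(A·s³) = V)
437.8 V × (1 kV / 1000 V) = 0.4378 kV

0.438 kV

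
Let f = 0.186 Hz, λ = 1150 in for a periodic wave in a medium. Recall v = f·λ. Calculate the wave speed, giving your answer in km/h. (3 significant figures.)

19.6 km/h

Directly: v = fλ.
f = 0.186 Hz; λ = 1150 in = 29.21 m.
v = 5.433 m/s
5.433 m/s × (1 km/h / 0.2778 m/s) = 19.56 km/h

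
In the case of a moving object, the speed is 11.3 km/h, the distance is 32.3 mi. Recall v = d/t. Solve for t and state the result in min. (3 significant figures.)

276 min

Rearranging v = d/t for t: t = d/v.
v = 11.3 km/h = 3.139 m/s; d = 32.3 mi = 51982 m.
t = 16561 s
16561 s × (1 min / 60.00 s) = 276.0 min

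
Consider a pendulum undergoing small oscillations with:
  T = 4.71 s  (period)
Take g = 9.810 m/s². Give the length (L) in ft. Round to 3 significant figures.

Rearranging T = 2π√(L/g) for L: L = g·(T/2π)².
T = 4.71 s; g = 9.810 m/s².
L = 5.513 m
5.513 m × (1 ft / 0.3048 m) = 18.09 ft

18.1 ft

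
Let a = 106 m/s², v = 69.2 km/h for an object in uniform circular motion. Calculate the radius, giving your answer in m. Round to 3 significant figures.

Solving a = v²/r for r: r = v²/a.
a = 106 m/s²; v = 69.2 km/h = 19.22 m/s.
r = 3.486 m

3.49 m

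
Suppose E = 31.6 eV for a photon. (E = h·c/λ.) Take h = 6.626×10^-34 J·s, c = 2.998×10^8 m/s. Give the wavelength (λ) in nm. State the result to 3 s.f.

Rearranging E = h·c/λ for λ: λ = hc/E.
E = 31.6 eV = 5.063×10^-18 J; h = 6.626×10^-34 J·s; c = 2.998×10^8 m/s.
λ = 3.924×10^-8 m
3.924×10^-8 m × (1 nm / 1.000×10^-9 m) = 39.24 nm

39.2 nm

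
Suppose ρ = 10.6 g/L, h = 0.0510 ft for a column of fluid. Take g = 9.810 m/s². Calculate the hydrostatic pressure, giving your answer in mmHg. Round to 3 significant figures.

P is given directly by: P = ρgh.
ρ = 10.6 g/L = 10.60 kg/m³; h = 0.0510 ft = 0.01554 m; g = 9.810 m/s².
P = 1.616 Pa
1.616 Pa × (1 mmHg / 133.3 Pa) = 0.01212 mmHg

0.0121 mmHg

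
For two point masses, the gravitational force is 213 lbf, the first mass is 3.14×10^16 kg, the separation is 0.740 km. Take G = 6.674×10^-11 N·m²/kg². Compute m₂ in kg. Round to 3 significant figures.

248 kg

Rearranging F = G·m₁·m₂/r² for m₂: m₂ = F·r²/(G·m₁).
F = 213 lbf = 947.5 N; m₁ = 3.14×10^16 kg; r = 0.740 km = 740.0 m; G = 6.674×10^-11 N·m²/kg².
m₂ = 247.6 kg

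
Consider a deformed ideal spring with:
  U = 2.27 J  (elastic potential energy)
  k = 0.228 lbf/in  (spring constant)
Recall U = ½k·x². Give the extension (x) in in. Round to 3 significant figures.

13.3 in

Rearranging: x = √(2U/k).
U = 2.27 J; k = 0.228 lbf/in = 39.93 N/m.
x = 0.3372 m
0.3372 m × (1 in / 0.02540 m) = 13.28 in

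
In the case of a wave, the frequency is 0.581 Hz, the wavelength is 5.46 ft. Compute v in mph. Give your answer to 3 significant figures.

Directly: v = fλ.
f = 0.581 Hz; λ = 5.46 ft = 1.664 m.
v = 0.9669 m/s
0.9669 m/s × (1 mph / 0.4470 m/s) = 2.163 mph

2.16 mph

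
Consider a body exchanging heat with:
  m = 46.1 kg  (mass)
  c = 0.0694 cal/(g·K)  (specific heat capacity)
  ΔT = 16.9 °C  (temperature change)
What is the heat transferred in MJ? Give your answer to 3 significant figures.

Q is given directly by: Q = mcΔT.
m = 46.1 kg; c = 0.0694 cal/(g·K) = 290.4 J/(kg·K); ΔT = 16.9 °C = 16.90 K.
Q = 2.262×10^5 J
2.262×10^5 J × (1 MJ / 1.000×10^6 J) = 0.2262 MJ

0.226 MJ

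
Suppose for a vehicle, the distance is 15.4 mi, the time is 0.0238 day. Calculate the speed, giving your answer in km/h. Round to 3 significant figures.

43.4 km/h

Directly: v = d/t.
d = 15.4 mi = 24784 m; t = 0.0238 day = 2056 s.
v = 12.05 m/s
12.05 m/s × (1 km/h / 0.2778 m/s) = 43.39 km/h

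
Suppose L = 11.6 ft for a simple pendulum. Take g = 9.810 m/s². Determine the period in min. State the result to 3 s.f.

Directly: T = 2π√(L/g).
L = 11.6 ft = 3.536 m; g = 9.810 m/s².
T = 3.772 s
3.772 s × (1 min / 60.00 s) = 0.06287 min

0.0629 min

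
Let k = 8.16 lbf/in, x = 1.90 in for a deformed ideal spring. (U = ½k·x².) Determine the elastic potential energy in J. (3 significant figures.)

Directly: U = ½kx².
k = 8.16 lbf/in = 1429 N/m; x = 1.90 in = 0.04826 m.
U = 1.664 J  (the unit combination reduces to kg·m²/s² = J)

1.66 J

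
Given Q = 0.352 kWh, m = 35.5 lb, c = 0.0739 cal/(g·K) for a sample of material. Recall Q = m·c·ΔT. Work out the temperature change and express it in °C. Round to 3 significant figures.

255 °C

Rearranging: ΔT = Q/(m·c).
Q = 0.352 kWh = 1.267×10^6 J; m = 35.5 lb = 16.10 kg; c = 0.0739 cal/(g·K) = 309.2 J/(kg·K).
ΔT = 254.5 K
Since 1 °C = 1 K, 254.5 °C.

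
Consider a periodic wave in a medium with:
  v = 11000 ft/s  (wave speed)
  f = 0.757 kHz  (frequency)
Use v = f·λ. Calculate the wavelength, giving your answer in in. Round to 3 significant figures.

Rearranging v = f·λ for λ: λ = v/f.
v = 11000 ft/s = 3353 m/s; f = 0.757 kHz = 757.0 Hz.
λ = 4.429 m
4.429 m × (1 in / 0.02540 m) = 174.4 in

174 in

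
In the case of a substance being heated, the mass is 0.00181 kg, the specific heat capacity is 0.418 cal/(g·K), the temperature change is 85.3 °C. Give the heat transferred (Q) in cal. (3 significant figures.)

Directly: Q = mcΔT.
m = 0.00181 kg; c = 0.418 cal/(g·K) = 1749 J/(kg·K); ΔT = 85.3 °C = 85.30 K.
Q = 270.0 J
270.0 J × (1 cal / 4.184 J) = 64.54 cal

64.5 cal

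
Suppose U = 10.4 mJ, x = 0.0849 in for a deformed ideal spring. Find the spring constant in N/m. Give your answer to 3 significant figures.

4470 N/m

Rearranging: k = 2U/x².
U = 10.4 mJ = 0.01040 J; x = 0.0849 in = 0.002156 m.
k = 4473 N/m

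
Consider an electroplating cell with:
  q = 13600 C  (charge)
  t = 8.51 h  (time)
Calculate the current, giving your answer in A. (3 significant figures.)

0.444 A

Rearranging q = I·t for I: I = q/t.
q = 13600 C; t = 8.51 h = 30636 s.
I = 0.4439 A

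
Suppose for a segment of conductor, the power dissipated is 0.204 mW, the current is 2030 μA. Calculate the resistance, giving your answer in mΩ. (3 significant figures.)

49500 mΩ

Rearranging: R = P/I².
P = 0.204 mW = 2.040×10^-4 W; I = 2030 μA = 0.002030 A.
R = 49.50 Ω
49.50 Ω × (1 mΩ / 0.001000 Ω) = 49504 mΩ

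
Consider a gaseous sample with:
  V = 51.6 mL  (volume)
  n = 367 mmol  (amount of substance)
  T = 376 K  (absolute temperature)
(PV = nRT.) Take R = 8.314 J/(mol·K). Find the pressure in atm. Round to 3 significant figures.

219 atm

P is given directly by: P = nRT/V.
V = 51.6 mL = 5.160×10^-5 m³; n = 367 mmol = 0.3670 mol; T = 376 K; R = 8.314 J/(mol·K).
P = 2.223×10^7 Pa  (the unit combination reduces to kg/(m·s²) = Pa)
2.223×10^7 Pa × (1 atm / 1.013×10^5 Pa) = 219.4 atm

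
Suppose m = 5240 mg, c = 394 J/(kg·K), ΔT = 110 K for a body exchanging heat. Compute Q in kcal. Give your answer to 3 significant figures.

0.0543 kcal

Directly: Q = mcΔT.
m = 5240 mg = 0.005240 kg; c = 394 J/(kg·K); ΔT = 110 K.
Q = 227.1 J  (the unit combination reduces to kg·m²/s² = J)
227.1 J × (1 kcal / 4184 J) = 0.05428 kcal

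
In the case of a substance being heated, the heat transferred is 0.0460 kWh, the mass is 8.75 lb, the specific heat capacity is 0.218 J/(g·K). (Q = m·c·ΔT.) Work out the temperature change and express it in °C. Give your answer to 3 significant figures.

Solving Q = m·c·ΔT for ΔT: ΔT = Q/(m·c).
Q = 0.0460 kWh = 1.656×10^5 J; m = 8.75 lb = 3.969 kg; c = 0.218 J/(g·K) = 218.0 J/(kg·K).
ΔT = 191.4 K
Since 1 °C = 1 K, 191.4 °C.

191 °C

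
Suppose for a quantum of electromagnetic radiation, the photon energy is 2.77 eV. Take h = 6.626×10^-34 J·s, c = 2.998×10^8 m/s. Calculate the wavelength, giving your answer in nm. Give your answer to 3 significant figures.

Rearranging: λ = hc/E.
E = 2.77 eV = 4.438×10^-19 J; h = 6.626×10^-34 J·s; c = 2.998×10^8 m/s.
λ = 4.476×10^-7 m
4.476×10^-7 m × (1 nm / 1.000×10^-9 m) = 447.6 nm

448 nm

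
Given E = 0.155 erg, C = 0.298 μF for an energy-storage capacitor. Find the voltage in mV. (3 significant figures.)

323 mV

Rearranging: V = √(2E/C).
E = 0.155 erg = 1.550×10^-8 J; C = 0.298 μF = 2.980×10^-7 F.
V = 0.3225 V
0.3225 V × (1 mV / 0.001000 V) = 322.5 mV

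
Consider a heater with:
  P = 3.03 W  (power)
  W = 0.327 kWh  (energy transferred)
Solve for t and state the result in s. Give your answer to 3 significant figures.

3.89×10^5 s

Rearranging P = W/t for t: t = W/P.
P = 3.03 W; W = 0.327 kWh = 1.177×10^6 J.
t = 3.885×10^5 s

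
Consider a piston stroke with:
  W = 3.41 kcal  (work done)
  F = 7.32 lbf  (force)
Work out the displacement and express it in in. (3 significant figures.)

17300 in

Rearranging: d = W/F.
W = 3.41 kcal = 14267 J; F = 7.32 lbf = 32.56 N.
d = 438.2 m
438.2 m × (1 in / 0.02540 m) = 17251 in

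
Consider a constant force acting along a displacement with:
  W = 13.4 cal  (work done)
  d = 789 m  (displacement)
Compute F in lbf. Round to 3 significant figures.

Rearranging W = F·d for F: F = W/d.
W = 13.4 cal = 56.07 J; d = 789 m.
F = 0.07106 N
0.07106 N × (1 lbf / 4.448 N) = 0.01597 lbf

0.0160 lbf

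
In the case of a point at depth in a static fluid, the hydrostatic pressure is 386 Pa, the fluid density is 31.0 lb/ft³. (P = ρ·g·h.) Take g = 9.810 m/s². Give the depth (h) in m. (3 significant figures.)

0.0792 m

Rearranging P = ρ·g·h for h: h = P/(ρ·g).
P = 386 Pa; ρ = 31.0 lb/ft³ = 496.6 kg/m³; g = 9.810 m/s².
h = 0.07924 m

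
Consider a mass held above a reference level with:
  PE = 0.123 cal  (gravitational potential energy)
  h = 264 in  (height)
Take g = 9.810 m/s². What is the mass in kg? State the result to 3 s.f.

0.00782 kg

Rearranging PE = m·g·h for m: m = PE/(g·h).
PE = 0.123 cal = 0.5146 J; h = 264 in = 6.706 m; g = 9.810 m/s².
m = 0.007823 kg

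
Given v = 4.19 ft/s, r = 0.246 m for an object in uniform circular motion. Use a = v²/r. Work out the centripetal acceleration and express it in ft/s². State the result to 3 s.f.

Directly: a = v²/r.
v = 4.19 ft/s = 1.277 m/s; r = 0.246 m.
a = 6.630 m/s²
6.630 m/s² × (1 ft/s² / 0.3048 m/s²) = 21.75 ft/s²

21.8 ft/s²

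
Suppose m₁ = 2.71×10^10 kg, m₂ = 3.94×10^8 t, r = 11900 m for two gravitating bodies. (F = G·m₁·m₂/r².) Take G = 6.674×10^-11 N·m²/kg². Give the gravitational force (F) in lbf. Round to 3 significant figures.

From Newton's law of gravitation: F = Gm₁m₂/r².
m₁ = 2.71×10^10 kg; m₂ = 3.94×10^8 t = 3.940×10^11 kg; r = 11900 m; G = 6.674×10^-11 N·m²/kg².
F = 5032 N
5032 N × (1 lbf / 4.448 N) = 1131 lbf

1130 lbf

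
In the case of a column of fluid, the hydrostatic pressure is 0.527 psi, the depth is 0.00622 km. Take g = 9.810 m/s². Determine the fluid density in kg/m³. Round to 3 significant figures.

59.5 kg/m³

Rearranging P = ρ·g·h for ρ: ρ = P/(g·h).
P = 0.527 psi = 3634 Pa; h = 0.00622 km = 6.220 m; g = 9.810 m/s².
ρ = 59.55 kg/m³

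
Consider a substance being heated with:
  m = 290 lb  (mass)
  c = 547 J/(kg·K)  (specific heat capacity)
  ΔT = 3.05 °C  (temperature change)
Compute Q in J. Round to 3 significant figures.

Q is given directly by: Q = mcΔT.
m = 290 lb = 131.5 kg; c = 547 J/(kg·K); ΔT = 3.05 °C = 3.050 K.
Q = 2.195×10^5 J

2.19×10^5 J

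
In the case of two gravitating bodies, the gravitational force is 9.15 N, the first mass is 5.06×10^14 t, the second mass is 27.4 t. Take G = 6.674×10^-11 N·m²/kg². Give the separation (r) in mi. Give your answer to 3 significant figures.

Rearranging F = G·m₁·m₂/r² for r: r = √(G·m₁m₂/F).
F = 9.15 N; m₁ = 5.06×10^14 t = 5.060×10^17 kg; m₂ = 27.4 t = 27400 kg; G = 6.674×10^-11 N·m²/kg².
r = 3.180×10^5 m
3.180×10^5 m × (1 mi / 1609 m) = 197.6 mi

198 mi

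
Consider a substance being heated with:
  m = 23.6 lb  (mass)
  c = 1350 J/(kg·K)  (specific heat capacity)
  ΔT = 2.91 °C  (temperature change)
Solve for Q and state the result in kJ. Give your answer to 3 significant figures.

Q is given directly by: Q = mcΔT.
m = 23.6 lb = 10.70 kg; c = 1350 J/(kg·K); ΔT = 2.91 °C = 2.910 K.
Q = 42054 J
42054 J × (1 kJ / 1000 J) = 42.05 kJ

42.1 kJ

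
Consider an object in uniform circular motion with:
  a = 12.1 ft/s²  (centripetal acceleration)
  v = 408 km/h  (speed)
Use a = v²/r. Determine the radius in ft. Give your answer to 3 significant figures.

Rearranging: r = v²/a.
a = 12.1 ft/s² = 3.688 m/s²; v = 408 km/h = 113.3 m/s.
r = 3483 m
3483 m × (1 ft / 0.3048 m) = 11426 ft

11400 ft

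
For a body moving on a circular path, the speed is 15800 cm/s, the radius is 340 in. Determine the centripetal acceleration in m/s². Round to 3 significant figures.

a is given directly by: a = v²/r.
v = 15800 cm/s = 158.0 m/s; r = 340 in = 8.636 m.
a = 2891 m/s²

2890 m/s²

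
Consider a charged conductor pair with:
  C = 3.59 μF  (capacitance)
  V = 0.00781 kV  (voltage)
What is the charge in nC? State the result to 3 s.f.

28000 nC

Solving C = Q/V for Q: Q = CV.
C = 3.59 μF = 3.590×10^-6 F; V = 0.00781 kV = 7.810 V.
Q = 2.804×10^-5 C
2.804×10^-5 C × (1 nC / 1.000×10^-9 C) = 28038 nC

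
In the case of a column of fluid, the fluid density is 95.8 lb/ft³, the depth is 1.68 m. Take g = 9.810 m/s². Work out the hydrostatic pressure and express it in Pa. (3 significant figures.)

25300 Pa

Directly: P = ρgh.
ρ = 95.8 lb/ft³ = 1535 kg/m³; h = 1.68 m; g = 9.810 m/s².
P = 25291 Pa  (the unit combination reduces to kg/(m·s²) = Pa)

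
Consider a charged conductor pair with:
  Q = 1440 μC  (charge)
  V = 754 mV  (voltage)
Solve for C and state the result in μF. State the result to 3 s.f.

1910 μF

C is given directly by: C = Q/V.
Q = 1440 μC = 0.001440 C; V = 754 mV = 0.7540 V.
C = 0.001910 F
0.001910 F × (1 μF / 1.000×10^-6 F) = 1910 μF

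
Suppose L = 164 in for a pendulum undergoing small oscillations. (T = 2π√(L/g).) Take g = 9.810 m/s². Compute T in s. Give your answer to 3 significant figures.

4.09 s

T is given directly by: T = 2π√(L/g).
L = 164 in = 4.166 m; g = 9.810 m/s².
T = 4.094 s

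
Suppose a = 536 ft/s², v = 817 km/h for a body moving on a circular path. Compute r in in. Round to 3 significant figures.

Rearranging: r = v²/a.
a = 536 ft/s² = 163.4 m/s²; v = 817 km/h = 226.9 m/s.
r = 315.3 m
315.3 m × (1 in / 0.02540 m) = 12412 in

12400 in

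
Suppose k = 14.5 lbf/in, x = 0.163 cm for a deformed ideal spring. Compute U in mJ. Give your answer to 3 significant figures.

Directly: U = ½kx².
k = 14.5 lbf/in = 2539 N/m; x = 0.163 cm = 0.001630 m.
U = 0.003373 J
0.003373 J × (1 mJ / 0.001000 J) = 3.373 mJ

3.37 mJ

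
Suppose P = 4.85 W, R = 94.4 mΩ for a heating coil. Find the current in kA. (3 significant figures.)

Rearranging P = I²R for I: I = √(P/R).
P = 4.85 W; R = 94.4 mΩ = 0.09440 Ω.
I = 7.168 A
7.168 A × (1 kA / 1000 A) = 0.007168 kA

0.00717 kA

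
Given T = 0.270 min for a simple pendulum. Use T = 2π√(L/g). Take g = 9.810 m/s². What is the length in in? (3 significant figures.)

Rearranging: L = g·(T/2π)².
T = 0.270 min = 16.20 s; g = 9.810 m/s².
L = 65.21 m
65.21 m × (1 in / 0.02540 m) = 2567 in

2570 in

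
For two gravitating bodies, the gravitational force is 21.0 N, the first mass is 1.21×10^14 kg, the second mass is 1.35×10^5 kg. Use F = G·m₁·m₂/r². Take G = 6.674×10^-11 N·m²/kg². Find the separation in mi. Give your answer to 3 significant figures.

Rearranging F = G·m₁·m₂/r² for r: r = √(G·m₁m₂/F).
F = 21.0 N; m₁ = 1.21×10^14 kg; m₂ = 1.35×10^5 kg; G = 6.674×10^-11 N·m²/kg².
r = 7205 m
7205 m × (1 mi / 1609 m) = 4.477 mi

4.48 mi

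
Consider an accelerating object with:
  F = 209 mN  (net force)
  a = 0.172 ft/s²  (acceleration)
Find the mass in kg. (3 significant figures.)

3.99 kg

From Newton's second law: m = F/a.
F = 209 mN = 0.2090 N; a = 0.172 ft/s² = 0.05243 m/s².
m = 3.987 kg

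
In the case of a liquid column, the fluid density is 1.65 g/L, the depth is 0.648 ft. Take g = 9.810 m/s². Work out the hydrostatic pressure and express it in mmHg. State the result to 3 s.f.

0.0240 mmHg

Directly: P = ρgh.
ρ = 1.65 g/L = 1.650 kg/m³; h = 0.648 ft = 0.1975 m; g = 9.810 m/s².
P = 3.197 Pa  (the unit combination reduces to kg/(m·s²) = Pa)
3.197 Pa × (1 mmHg / 133.3 Pa) = 0.02398 mmHg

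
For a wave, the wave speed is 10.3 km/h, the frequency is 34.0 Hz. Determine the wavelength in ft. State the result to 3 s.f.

Rearranging v = f·λ for λ: λ = v/f.
v = 10.3 km/h = 2.861 m/s; f = 34.0 Hz.
λ = 0.08415 m
0.08415 m × (1 ft / 0.3048 m) = 0.2761 ft

0.276 ft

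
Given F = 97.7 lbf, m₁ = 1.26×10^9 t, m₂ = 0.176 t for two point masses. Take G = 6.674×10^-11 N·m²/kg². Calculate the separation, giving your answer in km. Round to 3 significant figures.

From Newton's law of gravitation: r = √(G·m₁m₂/F).
F = 97.7 lbf = 434.6 N; m₁ = 1.26×10^9 t = 1.260×10^12 kg; m₂ = 0.176 t = 176.0 kg; G = 6.674×10^-11 N·m²/kg².
r = 5.836 m
5.836 m × (1 km / 1000 m) = 0.005836 km

0.00584 km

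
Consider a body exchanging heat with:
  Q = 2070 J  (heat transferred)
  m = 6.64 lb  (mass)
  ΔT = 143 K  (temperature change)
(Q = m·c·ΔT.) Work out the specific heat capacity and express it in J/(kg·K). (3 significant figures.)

Rearranging Q = m·c·ΔT for c: c = Q/(m·ΔT).
Q = 2070 J; m = 6.64 lb = 3.012 kg; ΔT = 143 K.
c = 4.806 J/(kg·K)

4.81 J/(kg·K)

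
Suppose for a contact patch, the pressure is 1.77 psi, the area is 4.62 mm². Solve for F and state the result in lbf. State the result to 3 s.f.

Rearranging: F = P·A.
P = 1.77 psi = 12204 Pa; A = 4.62 mm² = 4.620×10^-6 m².
F = 0.05638 N
0.05638 N × (1 lbf / 4.448 N) = 0.01267 lbf

0.0127 lbf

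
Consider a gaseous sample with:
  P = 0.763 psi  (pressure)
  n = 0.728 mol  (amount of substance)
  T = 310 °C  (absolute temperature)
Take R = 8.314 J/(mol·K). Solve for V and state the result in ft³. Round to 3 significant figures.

Rearranging PV = nRT for V: V = nRT/P.
P = 0.763 psi = 5261 Pa; n = 0.728 mol; T = 310 °C = 583.1 K; R = 8.314 J/(mol·K).
V = 0.6709 m³
0.6709 m³ × (1 ft³ / 0.02832 m³) = 23.69 ft³

23.7 ft³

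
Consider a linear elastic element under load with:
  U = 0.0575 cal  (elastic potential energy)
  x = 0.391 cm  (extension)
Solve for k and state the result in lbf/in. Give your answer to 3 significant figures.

Rearranging U = ½k·x² for k: k = 2U/x².
U = 0.0575 cal = 0.2406 J; x = 0.391 cm = 0.003910 m.
k = 31473 N/m
31473 N/m × (1 lbf/in / 175.1 N/m) = 179.7 lbf/in

180 lbf/in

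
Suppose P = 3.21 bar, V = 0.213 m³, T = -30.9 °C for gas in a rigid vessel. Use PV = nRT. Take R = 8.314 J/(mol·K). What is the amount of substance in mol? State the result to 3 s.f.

Rearranging: n = PV/(RT).
P = 3.21 bar = 3.210×10^5 Pa; V = 0.213 m³; T = -30.9 °C = 242.2 K; R = 8.314 J/(mol·K).
n = 33.95 mol

33.9 mol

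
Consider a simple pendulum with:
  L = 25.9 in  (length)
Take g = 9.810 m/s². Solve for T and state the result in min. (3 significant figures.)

T is given directly by: T = 2π√(L/g).
L = 25.9 in = 0.6579 m; g = 9.810 m/s².
T = 1.627 s
1.627 s × (1 min / 60.00 s) = 0.02712 min

0.0271 min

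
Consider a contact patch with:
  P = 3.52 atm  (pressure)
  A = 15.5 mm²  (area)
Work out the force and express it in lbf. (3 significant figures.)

Rearranging: F = P·A.
P = 3.52 atm = 3.567×10^5 Pa; A = 15.5 mm² = 1.550×10^-5 m².
F = 5.528 N
5.528 N × (1 lbf / 4.448 N) = 1.243 lbf

1.24 lbf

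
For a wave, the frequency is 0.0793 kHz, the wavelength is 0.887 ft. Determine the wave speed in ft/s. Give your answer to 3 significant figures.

Directly: v = fλ.
f = 0.0793 kHz = 79.30 Hz; λ = 0.887 ft = 0.2704 m.
v = 21.44 m/s
21.44 m/s × (1 ft/s / 0.3048 m/s) = 70.34 ft/s

70.3 ft/s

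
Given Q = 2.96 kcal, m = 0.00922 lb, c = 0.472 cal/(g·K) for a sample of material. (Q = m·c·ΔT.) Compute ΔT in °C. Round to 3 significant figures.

Rearranging: ΔT = Q/(m·c).
Q = 2.96 kcal = 12385 J; m = 0.00922 lb = 0.004182 kg; c = 0.472 cal/(g·K) = 1975 J/(kg·K).
ΔT = 1500 K
Since 1 °C = 1 K, 1500 °C.

1500 °C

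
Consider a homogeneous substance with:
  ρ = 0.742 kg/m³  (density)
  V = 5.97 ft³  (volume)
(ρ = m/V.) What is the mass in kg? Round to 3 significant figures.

0.125 kg

Solving ρ = m/V for m: m = ρV.
ρ = 0.742 kg/m³; V = 5.97 ft³ = 0.1691 m³.
m = 0.1254 kg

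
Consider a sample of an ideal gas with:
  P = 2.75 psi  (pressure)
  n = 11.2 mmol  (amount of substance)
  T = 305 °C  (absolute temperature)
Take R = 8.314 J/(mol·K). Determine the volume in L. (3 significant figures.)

From the ideal-gas law: V = nRT/P.
P = 2.75 psi = 18961 Pa; n = 11.2 mmol = 0.01120 mol; T = 305 °C = 578.1 K; R = 8.314 J/(mol·K).
V = 0.002839 m³
0.002839 m³ × (1 L / 0.001000 m³) = 2.839 L

2.84 L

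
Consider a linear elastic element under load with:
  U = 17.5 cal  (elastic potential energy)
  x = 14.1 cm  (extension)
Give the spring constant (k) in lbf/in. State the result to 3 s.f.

Rearranging U = ½k·x² for k: k = 2U/x².
U = 17.5 cal = 73.22 J; x = 14.1 cm = 0.1410 m.
k = 7366 N/m
7366 N/m × (1 lbf/in / 175.1 N/m) = 42.06 lbf/in

42.1 lbf/in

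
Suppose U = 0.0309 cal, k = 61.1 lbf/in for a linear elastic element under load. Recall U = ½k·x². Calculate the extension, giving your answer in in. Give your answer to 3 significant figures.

0.194 in

Rearranging U = ½k·x² for x: x = √(2U/k).
U = 0.0309 cal = 0.1293 J; k = 61.1 lbf/in = 10700 N/m.
x = 0.004916 m
0.004916 m × (1 in / 0.02540 m) = 0.1935 in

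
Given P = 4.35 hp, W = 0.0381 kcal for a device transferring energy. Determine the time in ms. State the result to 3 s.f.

49.1 ms

Rearranging: t = W/P.
P = 4.35 hp = 3244 W; W = 0.0381 kcal = 159.4 J.
t = 0.04914 s
0.04914 s × (1 ms / 0.001000 s) = 49.14 ms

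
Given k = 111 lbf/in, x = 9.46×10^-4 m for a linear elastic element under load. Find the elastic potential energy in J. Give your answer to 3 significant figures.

U is given directly by: U = ½kx².
k = 111 lbf/in = 19439 N/m; x = 9.46×10^-4 m.
U = 0.008698 J

0.00870 J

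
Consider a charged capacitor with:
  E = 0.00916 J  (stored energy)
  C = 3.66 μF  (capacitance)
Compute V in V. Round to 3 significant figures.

70.7 V

Solving E = ½C·V² for V: V = √(2E/C).
E = 0.00916 J; C = 3.66 μF = 3.660×10^-6 F.
V = 70.75 V  (the unit combination reduces to kg·m²/(A·s³) = V)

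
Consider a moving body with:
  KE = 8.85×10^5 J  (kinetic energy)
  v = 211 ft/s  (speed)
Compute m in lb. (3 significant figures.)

943 lb

Solving KE = ½mv² for m: m = 2·KE/v².
KE = 8.85×10^5 J; v = 211 ft/s = 64.31 m/s.
m = 427.9 kg
427.9 kg × (1 lb / 0.4536 kg) = 943.4 lb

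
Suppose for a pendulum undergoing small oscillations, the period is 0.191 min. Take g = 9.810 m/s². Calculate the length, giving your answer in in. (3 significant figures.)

Solving T = 2π√(L/g) for L: L = g·(T/2π)².
T = 0.191 min = 11.46 s; g = 9.810 m/s².
L = 32.63 m
32.63 m × (1 in / 0.02540 m) = 1285 in

1280 in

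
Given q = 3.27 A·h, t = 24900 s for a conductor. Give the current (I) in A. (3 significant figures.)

0.473 A

Solving q = I·t for I: I = q/t.
q = 3.27 A·h = 11772 C; t = 24900 s.
I = 0.4728 A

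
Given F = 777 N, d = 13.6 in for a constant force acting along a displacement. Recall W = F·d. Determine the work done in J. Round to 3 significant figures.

W is given directly by: W = F·d.
F = 777 N; d = 13.6 in = 0.3454 m.
W = 268.4 J

268 J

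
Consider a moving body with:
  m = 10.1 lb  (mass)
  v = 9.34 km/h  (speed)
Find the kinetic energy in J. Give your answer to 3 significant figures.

Directly: KE = ½mv².
m = 10.1 lb = 4.581 kg; v = 9.34 km/h = 2.594 m/s.
KE = 15.42 J  (the unit combination reduces to kg·m²/s² = J)

15.4 J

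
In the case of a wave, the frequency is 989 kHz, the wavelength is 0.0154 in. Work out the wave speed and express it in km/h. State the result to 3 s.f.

v is given directly by: v = fλ.
f = 989 kHz = 9.890×10^5 Hz; λ = 0.0154 in = 3.912×10^-4 m.
v = 386.9 m/s
386.9 m/s × (1 km/h / 0.2778 m/s) = 1393 km/h

1390 km/h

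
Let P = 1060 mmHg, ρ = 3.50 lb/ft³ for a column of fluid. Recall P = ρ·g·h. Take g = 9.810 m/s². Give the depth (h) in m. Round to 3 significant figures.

Solving P = ρ·g·h for h: h = P/(ρ·g).
P = 1060 mmHg = 1.413×10^5 Pa; ρ = 3.50 lb/ft³ = 56.06 kg/m³; g = 9.810 m/s².
h = 257.0 m

257 m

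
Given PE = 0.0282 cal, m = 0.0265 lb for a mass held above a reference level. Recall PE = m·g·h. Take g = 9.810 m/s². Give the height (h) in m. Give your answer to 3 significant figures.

1.00 m

Solving PE = m·g·h for h: h = PE/(m·g).
PE = 0.0282 cal = 0.1180 J; m = 0.0265 lb = 0.01202 kg; g = 9.810 m/s².
h = 1.001 m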